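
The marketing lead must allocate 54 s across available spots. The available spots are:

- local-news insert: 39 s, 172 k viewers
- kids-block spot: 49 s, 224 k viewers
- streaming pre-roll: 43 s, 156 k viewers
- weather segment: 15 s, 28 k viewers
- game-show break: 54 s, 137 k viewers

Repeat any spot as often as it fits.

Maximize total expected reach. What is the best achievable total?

224

Ranking by ratio (expected reach/s): kids-block spot 4.57, local-news insert 4.41, streaming pre-roll 3.63, game-show break 2.54.
Kids-block spot uses 49 of the 54 s and totals 224.
The spare 5 s is too small for any remaining spot, and no exchange beats 224.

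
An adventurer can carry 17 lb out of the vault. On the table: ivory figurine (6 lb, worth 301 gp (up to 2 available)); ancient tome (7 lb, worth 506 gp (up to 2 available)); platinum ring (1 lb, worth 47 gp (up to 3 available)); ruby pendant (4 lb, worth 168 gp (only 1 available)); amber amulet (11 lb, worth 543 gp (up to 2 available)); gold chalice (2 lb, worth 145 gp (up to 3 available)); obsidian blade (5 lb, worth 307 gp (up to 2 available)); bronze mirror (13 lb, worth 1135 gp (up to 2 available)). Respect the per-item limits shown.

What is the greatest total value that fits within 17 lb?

Density check — bronze mirror 87.31, gold chalice 72.50, ancient tome 72.29, obsidian blade 61.40 are the best per lb.
The ratio ordering already packs tightly: 2×gold chalice + bronze mirror, 17 lb, 1425.
Every other selection either busts 17 lb or exceeds an availability limit or fails to beat 1425.

1425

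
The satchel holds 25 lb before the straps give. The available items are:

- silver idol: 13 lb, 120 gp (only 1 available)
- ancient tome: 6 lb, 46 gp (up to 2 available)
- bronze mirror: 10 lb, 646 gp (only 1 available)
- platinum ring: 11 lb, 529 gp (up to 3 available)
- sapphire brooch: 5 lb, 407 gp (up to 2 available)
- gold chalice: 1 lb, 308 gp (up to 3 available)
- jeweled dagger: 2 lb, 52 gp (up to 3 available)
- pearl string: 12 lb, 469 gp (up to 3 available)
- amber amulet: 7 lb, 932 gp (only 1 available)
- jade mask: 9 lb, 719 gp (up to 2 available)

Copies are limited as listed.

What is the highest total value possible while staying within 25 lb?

2982

A density-first pass picks 2×sapphire brooch + 3×gold chalice + 2×jeweled dagger + amber amulet — 2774 at 24 lb.
Replace sapphire brooch and 2×jeweled dagger with jade mask: the trade gains 208 net, giving 2982 at 24 lb.
Nothing else within 25 lb beats 2982.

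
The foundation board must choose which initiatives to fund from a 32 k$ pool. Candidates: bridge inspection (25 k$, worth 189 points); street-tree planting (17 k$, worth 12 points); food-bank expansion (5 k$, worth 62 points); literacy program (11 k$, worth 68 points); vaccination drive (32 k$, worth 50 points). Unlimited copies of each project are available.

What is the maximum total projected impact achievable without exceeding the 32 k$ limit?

By projected impact per k$: food-bank expansion 12.40, bridge inspection 7.56, literacy program 6.18, vaccination drive 1.56 lead.
Taking 6×food-bank expansion: 30 k$ used, 372 in projected impact.
That's the maximum — no swap from here does better than 372.

372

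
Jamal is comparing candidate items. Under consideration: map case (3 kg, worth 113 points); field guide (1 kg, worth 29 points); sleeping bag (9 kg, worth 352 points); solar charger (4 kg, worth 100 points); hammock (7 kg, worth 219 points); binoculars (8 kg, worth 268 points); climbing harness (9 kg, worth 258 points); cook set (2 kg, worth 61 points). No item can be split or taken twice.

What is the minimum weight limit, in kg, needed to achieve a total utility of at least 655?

Minimise kg subject to total utility ≥ 655.
map case + sleeping bag + hammock: 684 utility at 19 kg.
Below 19 kg the best achievable stays under 655.

19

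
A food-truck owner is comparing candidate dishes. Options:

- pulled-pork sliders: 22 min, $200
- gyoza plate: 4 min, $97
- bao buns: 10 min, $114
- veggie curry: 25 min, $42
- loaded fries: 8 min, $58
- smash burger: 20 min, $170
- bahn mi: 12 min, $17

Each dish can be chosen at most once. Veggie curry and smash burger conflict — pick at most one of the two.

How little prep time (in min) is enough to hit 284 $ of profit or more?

26

Need the lightest bundle worth ≥ 284.
pulled-pork sliders + gyoza plate: 297 profit at 26 min.
No combination under 26 min hits 284.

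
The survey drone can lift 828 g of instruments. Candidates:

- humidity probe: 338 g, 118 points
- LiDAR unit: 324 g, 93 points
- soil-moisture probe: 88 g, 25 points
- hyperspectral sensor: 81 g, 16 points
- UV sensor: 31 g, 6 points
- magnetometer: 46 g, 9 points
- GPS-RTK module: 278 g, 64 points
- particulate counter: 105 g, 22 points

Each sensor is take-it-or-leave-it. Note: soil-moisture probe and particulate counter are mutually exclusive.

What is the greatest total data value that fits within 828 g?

251

Ranking by ratio (data value/g): humidity probe 0.35, LiDAR unit 0.29, soil-moisture probe 0.28, GPS-RTK module 0.23.
Best packing: humidity probe + LiDAR unit + soil-moisture probe + UV sensor + magnetometer — 827 g, 251 total.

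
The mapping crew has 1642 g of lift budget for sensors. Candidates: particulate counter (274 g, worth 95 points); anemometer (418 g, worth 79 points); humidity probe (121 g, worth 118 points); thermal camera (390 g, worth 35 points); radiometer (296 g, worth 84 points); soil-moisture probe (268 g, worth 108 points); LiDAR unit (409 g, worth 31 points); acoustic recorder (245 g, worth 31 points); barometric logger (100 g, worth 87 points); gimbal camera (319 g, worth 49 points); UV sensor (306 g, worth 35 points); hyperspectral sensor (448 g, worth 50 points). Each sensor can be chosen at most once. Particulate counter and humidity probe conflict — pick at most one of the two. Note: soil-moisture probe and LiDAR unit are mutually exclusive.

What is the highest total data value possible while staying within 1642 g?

525

Taking anemometer + humidity probe + radiometer + soil-moisture probe + barometric logger + gimbal camera: 1522 g used, 525 in data value.
That's the maximum — no feasible swap from here does better than 525.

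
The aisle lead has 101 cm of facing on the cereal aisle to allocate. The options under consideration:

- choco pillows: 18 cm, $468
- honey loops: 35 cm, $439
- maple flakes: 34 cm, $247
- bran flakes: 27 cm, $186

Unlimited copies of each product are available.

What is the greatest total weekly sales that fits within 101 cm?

2340

Best packing: 5×choco pillows — 90 cm, 2340 total.
No other feasible combination exceeds 2340.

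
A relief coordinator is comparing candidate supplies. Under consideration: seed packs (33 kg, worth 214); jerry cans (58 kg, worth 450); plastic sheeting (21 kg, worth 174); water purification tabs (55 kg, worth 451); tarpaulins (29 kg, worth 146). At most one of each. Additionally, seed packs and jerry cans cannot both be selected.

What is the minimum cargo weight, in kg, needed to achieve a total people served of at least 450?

55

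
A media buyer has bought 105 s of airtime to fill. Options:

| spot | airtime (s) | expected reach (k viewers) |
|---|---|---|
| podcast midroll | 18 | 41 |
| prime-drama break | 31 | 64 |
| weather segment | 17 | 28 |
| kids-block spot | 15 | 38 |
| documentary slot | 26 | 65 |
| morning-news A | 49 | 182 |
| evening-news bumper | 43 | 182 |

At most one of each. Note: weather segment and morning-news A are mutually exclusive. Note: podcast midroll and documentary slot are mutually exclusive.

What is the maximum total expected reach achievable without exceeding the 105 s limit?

364

Morning-news A + evening-news bumper uses 92 of the 105 s and totals 364.
The closest alternative, weather segment + kids-block spot + documentary slot + evening-news bumper, reaches only 313.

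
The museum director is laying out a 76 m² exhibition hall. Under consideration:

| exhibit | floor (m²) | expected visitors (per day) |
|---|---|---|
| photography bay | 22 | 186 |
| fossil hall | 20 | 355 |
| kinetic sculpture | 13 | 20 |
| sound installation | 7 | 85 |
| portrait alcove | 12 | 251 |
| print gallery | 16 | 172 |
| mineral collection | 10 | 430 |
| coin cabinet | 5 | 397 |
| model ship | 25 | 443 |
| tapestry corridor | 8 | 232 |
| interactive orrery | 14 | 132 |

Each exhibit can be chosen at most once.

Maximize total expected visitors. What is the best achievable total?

1942

By expected visitors per m²: coin cabinet 79.40, mineral collection 43.00, tapestry corridor 29.00 lead.
Taking the top-ratio exhibits first gives fossil hall + sound installation + portrait alcove + mineral collection + coin cabinet + tapestry corridor + interactive orrery for 1882 (76 m²).
Dropping portrait alcove and interactive orrery frees 26 m²; slotting in model ship (25 m²) lifts the total to 1942 at 75 m².
Runner-up portrait alcove + print gallery + mineral collection + coin cabinet + model ship + tapestry corridor tops out at 1925.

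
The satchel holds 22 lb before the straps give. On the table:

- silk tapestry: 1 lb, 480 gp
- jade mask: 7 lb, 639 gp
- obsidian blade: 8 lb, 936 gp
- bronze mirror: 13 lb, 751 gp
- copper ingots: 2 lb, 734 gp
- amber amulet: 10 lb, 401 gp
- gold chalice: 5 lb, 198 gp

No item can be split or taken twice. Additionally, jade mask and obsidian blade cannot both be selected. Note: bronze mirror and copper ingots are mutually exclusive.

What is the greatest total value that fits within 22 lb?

Silk tapestry + obsidian blade + copper ingots + amber amulet uses 21 of the 22 lb and totals 2551.
Nothing else feasible within 22 lb beats 2551.

2551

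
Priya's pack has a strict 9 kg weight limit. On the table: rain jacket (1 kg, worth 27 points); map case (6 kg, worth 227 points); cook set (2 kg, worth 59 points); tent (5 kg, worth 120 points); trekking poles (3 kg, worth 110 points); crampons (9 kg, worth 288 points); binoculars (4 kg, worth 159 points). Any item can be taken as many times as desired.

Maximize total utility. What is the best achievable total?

Density check — binoculars 39.75, map case 37.83, trekking poles 36.67, crampons 32.00 are the best per kg.
Best packing: rain jacket + 2×binoculars — 9 kg, 345 total.
Every other selection either busts 9 kg or fails to beat 345.

345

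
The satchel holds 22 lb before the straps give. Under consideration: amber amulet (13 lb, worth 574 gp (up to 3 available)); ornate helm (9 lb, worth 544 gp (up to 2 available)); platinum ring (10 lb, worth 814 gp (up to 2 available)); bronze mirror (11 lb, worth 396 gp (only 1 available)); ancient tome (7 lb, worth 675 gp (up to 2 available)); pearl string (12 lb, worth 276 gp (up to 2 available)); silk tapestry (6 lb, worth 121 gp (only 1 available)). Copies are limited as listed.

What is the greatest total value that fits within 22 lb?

1628

Taking the top-ratio items first gives 2×ancient tome + silk tapestry for 1471 (20 lb).
The 20 lb tied up in 2×ancient tome and silk tapestry is better spent on 2×platinum ring — total rises to 1628 (20 lb).
No other feasible combination exceeds 1628.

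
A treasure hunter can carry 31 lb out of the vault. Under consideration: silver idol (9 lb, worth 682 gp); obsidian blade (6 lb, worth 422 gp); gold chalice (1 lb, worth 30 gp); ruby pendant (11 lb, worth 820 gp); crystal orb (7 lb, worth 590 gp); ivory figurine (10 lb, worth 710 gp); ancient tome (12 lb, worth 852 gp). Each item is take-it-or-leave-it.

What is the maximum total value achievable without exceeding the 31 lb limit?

2292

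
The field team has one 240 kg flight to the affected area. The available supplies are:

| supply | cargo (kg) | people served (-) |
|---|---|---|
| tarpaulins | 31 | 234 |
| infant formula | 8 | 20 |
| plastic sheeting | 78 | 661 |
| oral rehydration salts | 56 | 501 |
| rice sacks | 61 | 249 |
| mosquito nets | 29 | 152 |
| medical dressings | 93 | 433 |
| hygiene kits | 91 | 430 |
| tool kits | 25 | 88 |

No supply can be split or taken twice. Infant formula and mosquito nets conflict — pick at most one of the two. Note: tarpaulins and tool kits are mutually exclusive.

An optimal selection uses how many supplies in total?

Best achievable people served is 1665.
tarpaulins + infant formula + plastic sheeting + oral rehydration salts + rice sacks hits 1665 at 234 kg.
All optima have 5 supplies.

5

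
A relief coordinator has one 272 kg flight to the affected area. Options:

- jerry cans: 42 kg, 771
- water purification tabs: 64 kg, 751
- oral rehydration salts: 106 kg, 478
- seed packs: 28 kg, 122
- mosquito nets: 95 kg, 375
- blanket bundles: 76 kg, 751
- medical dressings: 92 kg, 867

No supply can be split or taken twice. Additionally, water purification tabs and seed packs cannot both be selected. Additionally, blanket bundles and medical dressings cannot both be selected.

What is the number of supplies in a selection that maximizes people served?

Best achievable people served is 2389.
For example jerry cans + water purification tabs + medical dressings achieves it, using 198 kg.
All optima have 3 supplies.

3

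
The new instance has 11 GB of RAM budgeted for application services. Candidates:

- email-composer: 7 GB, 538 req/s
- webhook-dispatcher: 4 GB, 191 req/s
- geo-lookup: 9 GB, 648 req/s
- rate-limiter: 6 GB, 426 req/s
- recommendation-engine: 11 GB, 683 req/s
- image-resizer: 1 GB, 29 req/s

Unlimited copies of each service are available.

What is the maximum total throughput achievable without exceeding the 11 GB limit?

729

Email-composer + webhook-dispatcher uses 11 of the 11 GB and totals 729.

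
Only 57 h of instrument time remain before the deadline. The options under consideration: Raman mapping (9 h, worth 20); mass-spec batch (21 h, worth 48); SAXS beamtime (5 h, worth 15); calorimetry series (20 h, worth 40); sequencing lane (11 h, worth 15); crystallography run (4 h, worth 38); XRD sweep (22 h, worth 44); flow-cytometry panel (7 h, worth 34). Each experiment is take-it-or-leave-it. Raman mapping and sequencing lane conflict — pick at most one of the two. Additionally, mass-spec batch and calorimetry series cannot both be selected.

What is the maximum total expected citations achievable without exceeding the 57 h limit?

164

Taking mass-spec batch + crystallography run + XRD sweep + flow-cytometry panel: 54 h used, 164 in expected citations.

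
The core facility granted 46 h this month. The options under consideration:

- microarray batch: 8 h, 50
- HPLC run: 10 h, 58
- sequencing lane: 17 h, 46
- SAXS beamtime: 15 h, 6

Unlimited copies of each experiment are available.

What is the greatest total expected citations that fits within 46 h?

Filling by ratio: 5×microarray batch for 250, with 6 h left unused.
The 24 h tied up in 3×microarray batch is better spent on 3×HPLC run — total rises to 274 (46 h).

274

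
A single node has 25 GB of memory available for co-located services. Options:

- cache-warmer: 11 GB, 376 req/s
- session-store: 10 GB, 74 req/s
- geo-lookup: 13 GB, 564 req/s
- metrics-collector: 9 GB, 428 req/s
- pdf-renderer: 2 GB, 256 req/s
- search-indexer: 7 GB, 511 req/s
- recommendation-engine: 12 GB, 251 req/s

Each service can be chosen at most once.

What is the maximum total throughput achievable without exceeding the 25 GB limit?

1331

The ratio heuristic lands on metrics-collector + pdf-renderer + search-indexer (1195) but leaves 7 GB idle.
The 9 GB tied up in metrics-collector is better spent on geo-lookup — total rises to 1331 (22 GB).
The closest alternative, geo-lookup + metrics-collector + pdf-renderer, reaches only 1248.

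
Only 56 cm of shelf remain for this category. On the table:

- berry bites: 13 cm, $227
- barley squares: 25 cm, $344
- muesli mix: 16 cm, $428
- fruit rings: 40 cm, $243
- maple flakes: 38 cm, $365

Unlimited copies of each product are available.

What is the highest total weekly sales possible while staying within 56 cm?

1284

Taking 3×muesli mix: 48 cm used, 1284 in weekly sales.
No other feasible combination exceeds 1284.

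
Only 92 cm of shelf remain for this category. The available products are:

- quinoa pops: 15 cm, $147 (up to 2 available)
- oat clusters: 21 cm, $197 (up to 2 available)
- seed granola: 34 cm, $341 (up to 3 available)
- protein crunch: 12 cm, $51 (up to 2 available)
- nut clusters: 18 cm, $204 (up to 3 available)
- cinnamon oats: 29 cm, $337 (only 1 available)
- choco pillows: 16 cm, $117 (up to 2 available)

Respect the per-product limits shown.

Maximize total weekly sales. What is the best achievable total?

Ranking by ratio (weekly sales/cm): cinnamon oats 11.62, nut clusters 11.33, seed granola 10.03.
The ratio heuristic lands on 3×nut clusters + cinnamon oats (949) but leaves 9 cm idle.
Replace cinnamon oats with quinoa pops + oat clusters: the trade gains 7 net, giving 956 at 90 cm.

956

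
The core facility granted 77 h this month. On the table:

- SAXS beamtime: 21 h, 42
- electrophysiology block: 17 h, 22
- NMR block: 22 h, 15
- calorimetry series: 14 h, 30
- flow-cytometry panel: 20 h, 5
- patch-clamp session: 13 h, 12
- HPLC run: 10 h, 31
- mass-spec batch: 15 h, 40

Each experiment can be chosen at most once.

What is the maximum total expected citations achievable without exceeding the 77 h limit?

165

The ratio ordering already packs tightly: SAXS beamtime + electrophysiology block + calorimetry series + HPLC run + mass-spec batch, 77 h, 165.
That's the maximum — no swap from here does better than 165.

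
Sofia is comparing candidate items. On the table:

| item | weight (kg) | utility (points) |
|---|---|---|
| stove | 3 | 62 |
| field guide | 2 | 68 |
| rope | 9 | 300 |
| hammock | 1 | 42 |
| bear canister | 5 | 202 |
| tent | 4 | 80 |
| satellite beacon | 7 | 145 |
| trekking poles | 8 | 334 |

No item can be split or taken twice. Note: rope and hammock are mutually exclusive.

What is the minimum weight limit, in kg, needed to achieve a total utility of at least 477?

13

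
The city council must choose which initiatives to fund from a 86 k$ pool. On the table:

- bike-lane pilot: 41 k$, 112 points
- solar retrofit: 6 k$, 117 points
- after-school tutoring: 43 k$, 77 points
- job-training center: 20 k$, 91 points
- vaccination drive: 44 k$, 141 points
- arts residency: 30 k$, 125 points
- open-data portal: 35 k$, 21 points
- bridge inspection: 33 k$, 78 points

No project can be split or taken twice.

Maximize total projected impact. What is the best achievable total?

A density-first pass picks solar retrofit + job-training center + arts residency — 333 at 56 k$.
Replace job-training center with vaccination drive: the trade gains 50 net, giving 383 at 80 k$.
Runner-up bike-lane pilot + solar retrofit + arts residency tops out at 354.

383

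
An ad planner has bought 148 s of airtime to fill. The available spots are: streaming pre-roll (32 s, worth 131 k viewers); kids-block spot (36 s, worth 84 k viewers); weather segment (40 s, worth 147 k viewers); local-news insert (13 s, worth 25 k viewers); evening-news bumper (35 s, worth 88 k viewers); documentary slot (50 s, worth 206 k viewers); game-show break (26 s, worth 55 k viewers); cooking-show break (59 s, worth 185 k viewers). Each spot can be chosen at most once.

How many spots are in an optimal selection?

The maximum expected reach within 148 s is 539.
One optimal bundle: streaming pre-roll + weather segment + documentary slot + game-show break (148 s).
Any selection reaching 539 contains exactly 4 spots.

4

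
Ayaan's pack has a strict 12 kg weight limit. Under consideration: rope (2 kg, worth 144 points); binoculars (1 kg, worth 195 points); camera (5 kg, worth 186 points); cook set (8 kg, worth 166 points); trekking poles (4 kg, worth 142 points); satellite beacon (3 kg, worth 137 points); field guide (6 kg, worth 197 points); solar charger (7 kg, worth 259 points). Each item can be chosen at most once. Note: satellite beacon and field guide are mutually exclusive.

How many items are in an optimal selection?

4

Best achievable utility is 667.
One optimal bundle: rope + binoculars + camera + trekking poles (12 kg).
Every optimal selection uses 4 items.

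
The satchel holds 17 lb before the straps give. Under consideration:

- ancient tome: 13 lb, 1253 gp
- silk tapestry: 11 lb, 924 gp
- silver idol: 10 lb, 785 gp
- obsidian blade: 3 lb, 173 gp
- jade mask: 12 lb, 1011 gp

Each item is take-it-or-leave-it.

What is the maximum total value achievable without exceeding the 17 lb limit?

1426

Density check — ancient tome 96.38, jade mask 84.25, silk tapestry 84.00, silver idol 78.50 are the best per lb.
Best packing: ancient tome + obsidian blade — 16 lb, 1426 total.
The spare 1 lb is too small for any remaining item, and no exchange beats 1426.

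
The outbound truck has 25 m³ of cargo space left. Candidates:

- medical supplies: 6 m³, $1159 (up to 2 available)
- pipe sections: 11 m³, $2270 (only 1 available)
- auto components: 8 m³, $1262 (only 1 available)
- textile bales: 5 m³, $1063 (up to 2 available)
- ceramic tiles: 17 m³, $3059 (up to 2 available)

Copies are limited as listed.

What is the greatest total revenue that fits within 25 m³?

4691

Greedy by ratio would take pipe sections + 2×textile bales: 21 m³ used, total 4396.
The 10 m³ tied up in 2×textile bales is better spent on medical supplies + auto components — total rises to 4691 (25 m³).
Every other selection either busts 25 m³ or exceeds an availability limit or fails to beat 4691.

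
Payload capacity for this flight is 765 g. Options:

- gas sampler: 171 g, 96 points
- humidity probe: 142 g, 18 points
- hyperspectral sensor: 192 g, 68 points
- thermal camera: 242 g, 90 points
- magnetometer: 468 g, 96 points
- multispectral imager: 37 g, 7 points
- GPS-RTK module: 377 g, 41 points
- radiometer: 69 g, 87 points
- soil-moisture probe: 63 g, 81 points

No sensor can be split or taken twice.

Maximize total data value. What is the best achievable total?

Best packing: gas sampler + hyperspectral sensor + thermal camera + radiometer + soil-moisture probe — 737 g, 422 total.
The closest alternative, gas sampler + humidity probe + thermal camera + multispectral imager + radiometer + soil-moisture probe, reaches only 379.

422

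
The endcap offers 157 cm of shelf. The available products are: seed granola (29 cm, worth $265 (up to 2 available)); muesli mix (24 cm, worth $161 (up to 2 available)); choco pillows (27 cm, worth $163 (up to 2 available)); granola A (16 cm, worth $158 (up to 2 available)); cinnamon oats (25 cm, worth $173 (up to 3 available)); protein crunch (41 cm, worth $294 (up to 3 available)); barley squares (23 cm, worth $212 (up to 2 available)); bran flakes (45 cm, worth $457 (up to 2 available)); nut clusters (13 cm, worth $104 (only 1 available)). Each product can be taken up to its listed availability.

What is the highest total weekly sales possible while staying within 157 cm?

Ranking by ratio (weekly sales/cm): bran flakes 10.16, granola A 9.88, barley squares 9.22, seed granola 9.14.
Taking the top-ratio products first gives 2×granola A + barley squares + 2×bran flakes for 1442 (145 cm).
Replace granola A with barley squares: the trade gains 54 net, giving 1496 at 152 cm.
The spare 5 cm is too small for any remaining product, and no exchange beats 1496.

1496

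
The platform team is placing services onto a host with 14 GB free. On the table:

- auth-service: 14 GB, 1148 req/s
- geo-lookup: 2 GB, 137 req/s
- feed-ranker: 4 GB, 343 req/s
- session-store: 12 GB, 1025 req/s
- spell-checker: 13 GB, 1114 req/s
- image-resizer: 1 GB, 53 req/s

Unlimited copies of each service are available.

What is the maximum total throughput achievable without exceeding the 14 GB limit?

1167

Density check — feed-ranker 85.75, spell-checker 85.69, session-store 85.42 are the best per GB.
Taking the top-ratio services first gives geo-lookup + 3×feed-ranker for 1166 (14 GB).
Replace geo-lookup and 3×feed-ranker with spell-checker + image-resizer: the trade gains 1 net, giving 1167 at 14 GB.
No other feasible combination exceeds 1167.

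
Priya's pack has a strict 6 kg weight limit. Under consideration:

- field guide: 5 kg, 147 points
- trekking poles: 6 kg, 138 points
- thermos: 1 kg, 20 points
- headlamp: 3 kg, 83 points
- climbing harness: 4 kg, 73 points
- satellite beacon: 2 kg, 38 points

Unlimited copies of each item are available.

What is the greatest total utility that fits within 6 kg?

167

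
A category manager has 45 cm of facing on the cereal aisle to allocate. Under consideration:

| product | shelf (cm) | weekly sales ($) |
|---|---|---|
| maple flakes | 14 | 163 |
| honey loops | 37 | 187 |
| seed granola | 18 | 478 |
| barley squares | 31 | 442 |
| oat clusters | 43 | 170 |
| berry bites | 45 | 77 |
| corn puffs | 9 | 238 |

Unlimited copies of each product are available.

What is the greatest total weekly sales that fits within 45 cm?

1194

Ranking by ratio (weekly sales/cm): seed granola 26.56, corn puffs 26.44, barley squares 14.26.
Best packing: 2×seed granola + corn puffs — 45 cm, 1194 total.
Every other selection either busts 45 cm or fails to beat 1194.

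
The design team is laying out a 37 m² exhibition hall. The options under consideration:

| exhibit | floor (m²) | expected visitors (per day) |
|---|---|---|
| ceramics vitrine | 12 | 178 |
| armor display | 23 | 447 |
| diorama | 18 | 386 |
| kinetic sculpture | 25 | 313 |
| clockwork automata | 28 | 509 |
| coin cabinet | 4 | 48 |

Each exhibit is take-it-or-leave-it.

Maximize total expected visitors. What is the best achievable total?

By expected visitors per m²: diorama 21.44, armor display 19.43, clockwork automata 18.18, ceramics vitrine 14.83 lead.
The ratio heuristic lands on ceramics vitrine + diorama + coin cabinet (612) but leaves 3 m² idle.
Dropping diorama and coin cabinet frees 22 m²; slotting in armor display (23 m²) lifts the total to 625 at 35 m².
That's the maximum — no swap from here does better than 625.

625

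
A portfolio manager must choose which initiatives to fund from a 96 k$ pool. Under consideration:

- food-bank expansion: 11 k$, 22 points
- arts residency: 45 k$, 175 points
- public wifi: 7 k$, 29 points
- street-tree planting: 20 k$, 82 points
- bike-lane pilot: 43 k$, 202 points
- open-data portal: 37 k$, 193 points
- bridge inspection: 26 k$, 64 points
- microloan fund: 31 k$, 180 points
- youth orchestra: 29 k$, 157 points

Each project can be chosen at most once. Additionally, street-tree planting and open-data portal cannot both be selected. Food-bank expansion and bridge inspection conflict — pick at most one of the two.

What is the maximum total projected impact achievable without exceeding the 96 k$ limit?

464

Density check — microloan fund 5.81, youth orchestra 5.41, open-data portal 5.22, bike-lane pilot 4.70 are the best per k$.
Filling by ratio: public wifi + street-tree planting + microloan fund + youth orchestra for 448, with 9 k$ left unused.
The 36 k$ tied up in public wifi and youth orchestra is better spent on bike-lane pilot — total rises to 464 (94 k$).
Next best is public wifi + street-tree planting + microloan fund + youth orchestra at 448 (87 k$) — short by 16.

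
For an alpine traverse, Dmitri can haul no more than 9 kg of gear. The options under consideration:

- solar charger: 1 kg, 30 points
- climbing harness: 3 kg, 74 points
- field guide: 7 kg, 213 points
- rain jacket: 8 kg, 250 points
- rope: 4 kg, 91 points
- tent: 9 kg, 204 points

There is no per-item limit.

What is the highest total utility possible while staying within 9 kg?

Density check — rain jacket 31.25, field guide 30.43, solar charger 30.00, climbing harness 24.67 are the best per kg.
Solar charger + rain jacket uses 9 of the 9 kg and totals 280.
That's the maximum — no swap from here does better than 280.

280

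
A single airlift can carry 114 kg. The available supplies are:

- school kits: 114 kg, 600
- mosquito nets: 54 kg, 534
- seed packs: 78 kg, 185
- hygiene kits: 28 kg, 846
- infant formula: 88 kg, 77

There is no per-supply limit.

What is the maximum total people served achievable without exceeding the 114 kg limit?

Density check — hygiene kits 30.21, mosquito nets 9.89, school kits 5.26, seed packs 2.37 are the best per kg.
Taking 4×hygiene kits: 112 kg used, 3384 in people served.
Nothing else within 114 kg beats 3384.

3384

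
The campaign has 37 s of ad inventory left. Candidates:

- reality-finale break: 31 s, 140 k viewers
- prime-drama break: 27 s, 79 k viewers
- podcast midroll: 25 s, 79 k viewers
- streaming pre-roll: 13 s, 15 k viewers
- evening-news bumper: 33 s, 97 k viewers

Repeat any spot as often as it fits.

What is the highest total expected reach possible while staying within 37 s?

Taking reality-finale break: 31 s used, 140 in expected reach.

140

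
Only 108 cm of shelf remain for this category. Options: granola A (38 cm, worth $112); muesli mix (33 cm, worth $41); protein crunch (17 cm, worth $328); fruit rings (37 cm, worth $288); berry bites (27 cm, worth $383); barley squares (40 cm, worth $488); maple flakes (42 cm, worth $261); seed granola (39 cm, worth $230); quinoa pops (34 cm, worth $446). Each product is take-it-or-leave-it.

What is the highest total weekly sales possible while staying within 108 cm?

1317

Greedy by ratio would take protein crunch + berry bites + quinoa pops: 78 cm used, total 1157.
The 17 cm tied up in protein crunch is better spent on barley squares — total rises to 1317 (101 cm).
The closest alternative, protein crunch + barley squares + quinoa pops, reaches only 1262.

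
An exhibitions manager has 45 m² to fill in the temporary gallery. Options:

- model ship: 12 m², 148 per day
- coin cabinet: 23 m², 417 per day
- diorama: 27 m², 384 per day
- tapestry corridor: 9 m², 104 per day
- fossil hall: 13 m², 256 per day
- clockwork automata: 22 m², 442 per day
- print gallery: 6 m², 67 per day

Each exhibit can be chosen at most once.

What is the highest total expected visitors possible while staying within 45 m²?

859

Greedy by ratio would take tapestry corridor + fossil hall + clockwork automata: 44 m² used, total 802.
Dropping tapestry corridor and fossil hall frees 22 m²; slotting in coin cabinet (23 m²) lifts the total to 859 at 45 m².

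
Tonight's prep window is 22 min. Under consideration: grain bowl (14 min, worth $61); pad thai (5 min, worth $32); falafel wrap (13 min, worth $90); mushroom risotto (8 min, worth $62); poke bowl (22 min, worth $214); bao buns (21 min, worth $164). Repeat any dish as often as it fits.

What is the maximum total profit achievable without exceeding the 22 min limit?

214

Best packing: poke bowl — 22 min, 214 total.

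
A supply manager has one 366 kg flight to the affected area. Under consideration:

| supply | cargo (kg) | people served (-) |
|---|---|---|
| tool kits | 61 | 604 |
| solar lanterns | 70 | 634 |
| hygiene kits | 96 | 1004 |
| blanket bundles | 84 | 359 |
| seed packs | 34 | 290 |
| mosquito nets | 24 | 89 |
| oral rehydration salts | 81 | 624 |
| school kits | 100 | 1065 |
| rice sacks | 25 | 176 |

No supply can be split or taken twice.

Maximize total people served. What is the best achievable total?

Taking tool kits + solar lanterns + hygiene kits + seed packs + school kits: 361 kg used, 3597 in people served.

3597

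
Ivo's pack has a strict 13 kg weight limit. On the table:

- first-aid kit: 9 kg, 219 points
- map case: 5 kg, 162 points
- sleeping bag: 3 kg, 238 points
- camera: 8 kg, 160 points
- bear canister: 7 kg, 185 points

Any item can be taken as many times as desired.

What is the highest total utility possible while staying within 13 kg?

952

Taking 4×sleeping bag: 12 kg used, 952 in utility.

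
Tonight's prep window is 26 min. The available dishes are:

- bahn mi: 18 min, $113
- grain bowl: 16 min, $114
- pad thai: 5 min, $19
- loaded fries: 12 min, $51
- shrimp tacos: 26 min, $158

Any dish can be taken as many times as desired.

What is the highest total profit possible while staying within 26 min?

Greedy by ratio would take grain bowl + 2×pad thai: 26 min used, total 152.
Dropping grain bowl and 2×pad thai frees 26 min; slotting in shrimp tacos (26 min) lifts the total to 158 at 26 min.
That's the maximum — no swap from here does better than 158.

158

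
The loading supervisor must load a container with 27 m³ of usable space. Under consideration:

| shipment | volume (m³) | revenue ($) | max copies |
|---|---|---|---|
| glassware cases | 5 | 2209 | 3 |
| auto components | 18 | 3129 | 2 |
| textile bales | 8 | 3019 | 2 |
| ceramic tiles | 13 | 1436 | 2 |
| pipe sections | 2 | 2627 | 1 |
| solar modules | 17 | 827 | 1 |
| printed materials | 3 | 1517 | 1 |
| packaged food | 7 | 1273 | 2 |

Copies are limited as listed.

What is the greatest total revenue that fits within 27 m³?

12391

A density-first pass picks 3×glassware cases + pipe sections + printed materials + packaged food — 12044 at 27 m³.
The 17 m³ tied up in 2×glassware cases and packaged food is better spent on 2×textile bales — total rises to 12391 (26 m³).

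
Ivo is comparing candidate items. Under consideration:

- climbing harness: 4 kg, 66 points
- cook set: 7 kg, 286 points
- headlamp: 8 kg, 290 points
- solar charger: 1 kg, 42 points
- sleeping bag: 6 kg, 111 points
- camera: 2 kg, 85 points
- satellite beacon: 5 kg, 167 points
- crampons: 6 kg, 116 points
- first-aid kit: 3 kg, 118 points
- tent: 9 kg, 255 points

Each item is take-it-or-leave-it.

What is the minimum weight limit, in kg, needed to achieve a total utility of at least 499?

Look for the lowest-weight combination reaching 499.
Taking cook set + solar charger + camera + first-aid kit gives 531 (≥ 499) for 13 kg.
Below 13 kg the best achievable stays under 499.

13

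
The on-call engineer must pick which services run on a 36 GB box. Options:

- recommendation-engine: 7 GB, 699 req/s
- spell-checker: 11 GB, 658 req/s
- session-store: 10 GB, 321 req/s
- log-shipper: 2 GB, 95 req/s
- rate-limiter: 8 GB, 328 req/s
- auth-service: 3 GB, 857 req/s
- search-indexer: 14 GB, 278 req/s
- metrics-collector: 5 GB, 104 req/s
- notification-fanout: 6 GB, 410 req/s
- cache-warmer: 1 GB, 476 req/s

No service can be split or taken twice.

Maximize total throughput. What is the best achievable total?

A density-first pass picks recommendation-engine + spell-checker + log-shipper + auth-service + metrics-collector + notification-fanout + cache-warmer — 3299 at 35 GB.
The 7 GB tied up in log-shipper and metrics-collector is better spent on rate-limiter — total rises to 3428 (36 GB).
Next best is recommendation-engine + spell-checker + log-shipper + auth-service + metrics-collector + notification-fanout + cache-warmer at 3299 (35 GB) — short by 129.

3428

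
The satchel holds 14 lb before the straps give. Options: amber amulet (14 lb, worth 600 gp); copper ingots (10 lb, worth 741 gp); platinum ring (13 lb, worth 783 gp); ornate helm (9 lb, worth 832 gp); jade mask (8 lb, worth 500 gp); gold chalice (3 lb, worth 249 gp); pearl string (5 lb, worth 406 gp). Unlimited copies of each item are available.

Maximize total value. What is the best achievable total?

1238

Taking the top-ratio items first gives ornate helm + gold chalice for 1081 (12 lb).
Replace gold chalice with pearl string: the trade gains 157 net, giving 1238 at 14 lb.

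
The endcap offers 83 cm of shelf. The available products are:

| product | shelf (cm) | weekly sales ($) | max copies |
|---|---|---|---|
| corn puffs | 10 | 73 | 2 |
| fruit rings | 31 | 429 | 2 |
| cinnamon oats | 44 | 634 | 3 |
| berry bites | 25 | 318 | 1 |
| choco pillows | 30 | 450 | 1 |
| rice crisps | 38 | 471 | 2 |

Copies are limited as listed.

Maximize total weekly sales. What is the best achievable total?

A density-first pass picks cinnamon oats + choco pillows — 1084 at 74 cm.
The 30 cm tied up in choco pillows is better spent on rice crisps — total rises to 1105 (82 cm).

1105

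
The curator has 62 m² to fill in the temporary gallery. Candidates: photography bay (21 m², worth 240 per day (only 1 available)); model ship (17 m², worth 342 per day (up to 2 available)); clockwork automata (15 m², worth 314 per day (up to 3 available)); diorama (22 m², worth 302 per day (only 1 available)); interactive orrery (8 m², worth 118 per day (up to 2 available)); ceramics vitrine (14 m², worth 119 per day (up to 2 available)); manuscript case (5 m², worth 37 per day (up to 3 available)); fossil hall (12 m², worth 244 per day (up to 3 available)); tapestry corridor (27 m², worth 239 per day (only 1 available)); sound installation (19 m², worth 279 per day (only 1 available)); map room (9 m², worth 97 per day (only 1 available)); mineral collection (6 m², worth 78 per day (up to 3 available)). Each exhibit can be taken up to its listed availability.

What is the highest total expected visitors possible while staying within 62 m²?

By expected visitors per m²: clockwork automata 20.93, fossil hall 20.33, model ship 20.12 lead.
Taking the top-ratio exhibits first gives 3×clockwork automata + manuscript case + fossil hall for 1223 (62 m²).
Dropping manuscript case and fossil hall frees 17 m²; slotting in model ship (17 m²) lifts the total to 1284 at 62 m².
Every other selection either busts 62 m² or exceeds an availability limit or fails to beat 1284.

1284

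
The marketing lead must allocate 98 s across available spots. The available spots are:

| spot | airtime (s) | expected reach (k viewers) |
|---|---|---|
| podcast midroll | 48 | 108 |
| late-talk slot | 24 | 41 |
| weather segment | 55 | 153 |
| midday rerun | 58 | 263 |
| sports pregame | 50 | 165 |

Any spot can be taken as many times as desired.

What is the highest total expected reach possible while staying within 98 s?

Late-talk slot + midday rerun uses 82 of the 98 s and totals 304.
That's the maximum — no swap from here does better than 304.

304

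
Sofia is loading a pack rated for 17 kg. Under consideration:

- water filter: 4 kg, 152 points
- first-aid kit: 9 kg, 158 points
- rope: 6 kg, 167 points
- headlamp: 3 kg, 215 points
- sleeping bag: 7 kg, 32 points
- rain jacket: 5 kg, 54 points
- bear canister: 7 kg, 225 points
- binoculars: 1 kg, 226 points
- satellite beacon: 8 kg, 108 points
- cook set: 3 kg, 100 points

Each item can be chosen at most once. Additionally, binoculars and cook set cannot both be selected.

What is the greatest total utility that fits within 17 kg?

833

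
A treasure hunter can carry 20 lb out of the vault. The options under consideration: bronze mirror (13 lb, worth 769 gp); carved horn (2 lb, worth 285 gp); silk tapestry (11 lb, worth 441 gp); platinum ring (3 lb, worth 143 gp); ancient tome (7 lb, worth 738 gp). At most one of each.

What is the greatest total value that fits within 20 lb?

1507

Density check — carved horn 142.50, ancient tome 105.43, bronze mirror 59.15 are the best per lb.
Taking the top-ratio items first gives carved horn + platinum ring + ancient tome for 1166 (12 lb).
The 5 lb tied up in carved horn and platinum ring is better spent on bronze mirror — total rises to 1507 (20 lb).
Next best is carved horn + silk tapestry + ancient tome at 1464 (20 lb) — short by 43.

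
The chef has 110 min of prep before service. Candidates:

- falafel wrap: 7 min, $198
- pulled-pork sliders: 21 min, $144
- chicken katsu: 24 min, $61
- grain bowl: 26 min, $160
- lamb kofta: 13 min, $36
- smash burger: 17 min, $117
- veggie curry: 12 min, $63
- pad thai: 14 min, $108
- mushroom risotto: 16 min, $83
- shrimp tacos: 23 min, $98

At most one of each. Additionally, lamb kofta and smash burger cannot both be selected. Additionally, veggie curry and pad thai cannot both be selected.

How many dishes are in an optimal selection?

Best achievable profit is 825.
One optimal bundle: falafel wrap + pulled-pork sliders + grain bowl + smash burger + pad thai + shrimp tacos (108 min).
All optima have 6 dishes.

6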